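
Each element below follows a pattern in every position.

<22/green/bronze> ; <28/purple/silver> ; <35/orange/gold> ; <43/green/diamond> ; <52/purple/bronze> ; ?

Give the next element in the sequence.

<62/orange/silver>

First component goes 22, 28, 35, 43, 52 → 62 (differences are 6, 7, 8, … (increasing by 1 each time)).
Colour — repeats green → purple → orange: green, purple, orange, green, purple → orange.
Rank — repeats bronze → silver → gold → diamond: bronze, silver, gold, diamond, bronze → silver.
So the next element is <62/orange/silver>.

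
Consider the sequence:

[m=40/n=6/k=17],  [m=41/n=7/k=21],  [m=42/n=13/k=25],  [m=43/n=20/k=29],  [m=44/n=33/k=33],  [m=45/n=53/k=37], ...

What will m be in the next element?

For the m, +1 each step: 40, 41, 42, 43, 44, 45 → 46.

46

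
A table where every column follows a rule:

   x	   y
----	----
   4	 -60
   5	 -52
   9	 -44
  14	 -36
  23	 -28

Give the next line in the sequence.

37  -20

Column x: each term is the sum of the two before it; 4, 5, 9, 14, 23 → 37.
Column y goes -60, -52, -44, -36, -28 → -20 (+8 each step).
Putting it together: 37  -20.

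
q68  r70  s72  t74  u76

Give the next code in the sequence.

Letter — letters move forward 1 place in the alphabet: q, r, s, t, u → v.
Second component goes 68, 70, 72, 74, 76 → 78 (+2 each step).
Putting it together: v78.

v78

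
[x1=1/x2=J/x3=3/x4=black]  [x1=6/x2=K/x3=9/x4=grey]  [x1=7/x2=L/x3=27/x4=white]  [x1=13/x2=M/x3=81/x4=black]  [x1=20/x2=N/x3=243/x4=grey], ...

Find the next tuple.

[x1=33/x2=O/x3=729/x4=white]

X1: 1, 6, 7, 13, 20 → 33 (each term is the sum of the two before it).
X2: letters move forward 1 place in the alphabet, so J, K, L, M, N → O.
X3: 3, 9, 27, 81, 243 → 729 (×3 each step).
X4: repeats black → grey → white; black, grey, white, black, grey → white.
So the next tuple is [x1=33/x2=O/x3=729/x4=white].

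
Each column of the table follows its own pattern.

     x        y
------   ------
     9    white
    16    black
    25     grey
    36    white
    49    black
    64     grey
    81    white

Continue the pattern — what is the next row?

Column x — perfect squares: 3², 4², 5², …: 9, 16, 25, 36, 49, 64, 81 → 100.
Column y: white, black, grey, white, black, grey, white → black (repeats white → black → grey).
So the next row is 100  black.

100  black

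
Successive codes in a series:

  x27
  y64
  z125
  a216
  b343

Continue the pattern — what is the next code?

Letter: letters move forward 1 place in the alphabet, wrapping Z→A; x, y, z, a, b → c.
Second component: 27, 64, 125, 216, 343 → 512 (perfect cubes: 3³, 4³, 5³, …).
So the next code is c512.

c512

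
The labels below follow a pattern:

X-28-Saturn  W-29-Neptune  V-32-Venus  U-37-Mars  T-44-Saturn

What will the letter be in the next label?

Letter: letters move back 1 place in the alphabet; X, W, V, U, T → S.
Second component — differences are 1, 3, 5, … (increasing by 2 each time): 28, 29, 32, 37, 44 → 53.
For the planet, repeats Saturn → Neptune → Venus → Mars: Saturn, Neptune, Venus, Mars, Saturn → Neptune.

S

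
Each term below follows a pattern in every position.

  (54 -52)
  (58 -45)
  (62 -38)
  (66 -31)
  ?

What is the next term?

First component: +4 each step, so 54, 58, 62, 66 → 70.
Second component: +7 each step; -52, -45, -38, -31 → -24.
So the next term is (70 -24).

(70 -24)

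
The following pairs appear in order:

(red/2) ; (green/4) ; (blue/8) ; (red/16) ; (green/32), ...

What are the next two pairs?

Colour — repeats red → green → blue: red, green, blue, red, green → blue → red.
Second value: 2, 4, 8, 16, 32 → 64 → 128 (×2 each step).
Putting the parts together: (blue/64) and then (red/128).

(blue/64), (red/128)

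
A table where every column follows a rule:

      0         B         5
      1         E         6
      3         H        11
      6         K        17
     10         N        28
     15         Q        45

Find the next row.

First component: differences are 1, 2, 3, … (increasing by 1 each time); 0, 1, 3, 6, 10, 15 → 21.
Letter: letters move forward 3 places in the alphabet; B, E, H, K, N, Q → T.
For the third component, each term is the sum of the two before it: 5, 6, 11, 17, 28, 45 → 73.
Putting it together: 21  T  73.

21  T  73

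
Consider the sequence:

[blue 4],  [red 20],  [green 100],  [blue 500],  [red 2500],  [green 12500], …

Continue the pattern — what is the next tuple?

[blue 62500]

Colour goes blue, red, green, blue, red, green → blue (repeats blue → red → green).
For the second value, ×5 each step: 4, 20, 100, 500, 2500, 12500 → 62500.
So the next tuple is [blue 62500].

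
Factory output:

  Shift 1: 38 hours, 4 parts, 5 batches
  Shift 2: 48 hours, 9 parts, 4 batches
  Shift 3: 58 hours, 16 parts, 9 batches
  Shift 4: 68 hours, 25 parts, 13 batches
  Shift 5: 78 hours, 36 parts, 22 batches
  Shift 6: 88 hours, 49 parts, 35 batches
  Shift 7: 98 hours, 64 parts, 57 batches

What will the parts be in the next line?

81

Hours goes 38, 48, 58, 68, 78, 88, 98 → 108 (+10 each step).
Parts goes 4, 9, 16, 25, 36, 49, 64 → 81 (perfect squares: 2², 3², 4², …).
Batches: 5, 4, 9, 13, 22, 35, 57 → 92 (each term is the sum of the two before it).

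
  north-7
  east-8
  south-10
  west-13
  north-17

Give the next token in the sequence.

east-22

Direction: repeats north → east → south → west, so north, east, south, west, north → east.
For the second component, differences are 1, 2, 3, … (increasing by 1 each time): 7, 8, 10, 13, 17 → 22.
Putting it together: east-22.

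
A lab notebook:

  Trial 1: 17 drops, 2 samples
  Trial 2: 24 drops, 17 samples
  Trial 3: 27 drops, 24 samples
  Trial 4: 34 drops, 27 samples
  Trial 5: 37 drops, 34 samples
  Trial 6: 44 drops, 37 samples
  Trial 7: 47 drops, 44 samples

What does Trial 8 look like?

Drops: alternating steps +7, +3, +7, +3, …; 17, 24, 27, 34, 37, 44, 47 → 54.
Samples: always the previous value of the drops; 2, 17, 24, 27, 34, 37, 44 → 47.
Putting it together: 54 drops, 47 samples.

54 drops, 47 samples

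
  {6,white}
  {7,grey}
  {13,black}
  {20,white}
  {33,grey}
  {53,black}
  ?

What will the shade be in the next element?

white

For the shade, repeats white → grey → black: white, grey, black, white, grey, black → white.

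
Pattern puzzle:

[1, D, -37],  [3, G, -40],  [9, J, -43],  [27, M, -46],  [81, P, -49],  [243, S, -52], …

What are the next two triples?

First component goes 1, 3, 9, 27, 81, 243 → 729 → 2187 (×3 each step).
Letter — letters move forward 3 places in the alphabet: D, G, J, M, P, S → V → Y.
Third component: −3 each step, so -37, -40, -43, -46, -49, -52 → -55 → -58.
So the next two triples are [729, V, -55] and [2187, Y, -58].

[729, V, -55], [2187, Y, -58]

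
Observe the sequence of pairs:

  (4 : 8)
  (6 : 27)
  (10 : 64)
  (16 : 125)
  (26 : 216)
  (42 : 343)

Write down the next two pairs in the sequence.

(68 : 512), (110 : 729)

First slot goes 4, 6, 10, 16, 26, 42 → 68 → 110 (each term is the sum of the two before it).
Second slot goes 8, 27, 64, 125, 216, 343 → 512 → 729 (perfect cubes: 2³, 3³, 4³, …).
So the next two pairs are (68 : 512) and (110 : 729).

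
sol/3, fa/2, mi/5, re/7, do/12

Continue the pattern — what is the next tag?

Note — runs backward through the solfège scale do→ti: sol, fa, mi, re, do → ti.
For the second component, each term is the sum of the two before it: 3, 2, 5, 7, 12 → 19.
So the next tag is ti/19.

ti/19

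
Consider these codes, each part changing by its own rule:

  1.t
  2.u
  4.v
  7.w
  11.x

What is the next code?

16.y

For the first component, differences are 1, 2, 3, … (increasing by 1 each time): 1, 2, 4, 7, 11 → 16.
Letter: t, u, v, w, x → y (letters move forward 1 place in the alphabet).
Putting it together: 16.y.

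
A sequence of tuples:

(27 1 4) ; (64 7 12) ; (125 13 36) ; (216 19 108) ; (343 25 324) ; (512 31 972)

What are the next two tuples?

First value: perfect cubes: 3³, 4³, 5³, …; 27, 64, 125, 216, 343, 512 → 729 → 1000.
Second value: +6 each step, so 1, 7, 13, 19, 25, 31 → 37 → 43.
Third value goes 4, 12, 36, 108, 324, 972 → 2916 → 8748 (×3 each step).
So the next two tuples are (729 37 2916) and (1000 43 8748).

(729 37 2916), (1000 43 8748)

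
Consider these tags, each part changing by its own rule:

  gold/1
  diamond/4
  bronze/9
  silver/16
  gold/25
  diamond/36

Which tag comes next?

For the rank, repeats gold → diamond → bronze → silver: gold, diamond, bronze, silver, gold, diamond → bronze.
Second component: 1, 4, 9, 16, 25, 36 → 49 (perfect squares: 1², 2², 3², …).
So the next tag is bronze/49.

bronze/49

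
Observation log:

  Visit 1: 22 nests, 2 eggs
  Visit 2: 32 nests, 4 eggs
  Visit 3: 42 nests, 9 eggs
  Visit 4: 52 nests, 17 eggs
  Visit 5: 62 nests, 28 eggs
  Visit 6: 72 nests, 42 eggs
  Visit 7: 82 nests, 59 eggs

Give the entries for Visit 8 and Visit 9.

92 nests, 79 eggs; 102 nests, 102 eggs

Nests — +10 each step: 22, 32, 42, 52, 62, 72, 82 → 92 → 102.
Eggs goes 2, 4, 9, 17, 28, 42, 59 → 79 → 102 (differences are 2, 5, 8, … (increasing by 3 each time)).
Putting the parts together: 92 nests, 79 eggs and then 102 nests, 102 eggs.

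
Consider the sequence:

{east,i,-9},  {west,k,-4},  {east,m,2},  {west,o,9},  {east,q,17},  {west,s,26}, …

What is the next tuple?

{east,u,36}

Direction: alternates east ↔ west, so east, west, east, west, east, west → east.
Letter goes i, k, m, o, q, s → u (letters move forward 2 places in the alphabet).
Third coordinate: differences are 5, 6, 7, … (increasing by 1 each time), so -9, -4, 2, 9, 17, 26 → 36.
So the next tuple is {east,u,36}.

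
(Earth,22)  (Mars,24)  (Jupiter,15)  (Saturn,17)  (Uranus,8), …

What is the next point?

(Neptune,10)

Planet: Earth, Mars, Jupiter, Saturn, Uranus → Neptune (runs through the planets Mercury→Neptune).
Second part: alternating steps +2, −9, +2, −9, …; 22, 24, 15, 17, 8 → 10.
Putting it together: (Neptune,10).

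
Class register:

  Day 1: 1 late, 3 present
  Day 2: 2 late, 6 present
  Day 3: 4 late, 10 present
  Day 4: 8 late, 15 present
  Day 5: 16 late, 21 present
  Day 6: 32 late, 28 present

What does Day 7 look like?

Late: ×2 each step, so 1, 2, 4, 8, 16, 32 → 64.
Present: differences are 3, 4, 5, … (increasing by 1 each time), so 3, 6, 10, 15, 21, 28 → 36.
Combining the parts gives 64 late, 36 present.

64 late, 36 present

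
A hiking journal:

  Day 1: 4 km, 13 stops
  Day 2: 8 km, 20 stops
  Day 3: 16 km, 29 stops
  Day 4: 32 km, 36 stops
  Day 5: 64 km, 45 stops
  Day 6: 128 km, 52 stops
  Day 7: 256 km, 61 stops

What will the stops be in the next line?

68

For the stops, alternating steps +7, +9, +7, +9, …: 13, 20, 29, 36, 45, 52, 61 → 68.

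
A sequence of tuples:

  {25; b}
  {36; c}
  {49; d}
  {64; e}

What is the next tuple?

{81; f}

First value — perfect squares: 5², 6², 7², …: 25, 36, 49, 64 → 81.
For the letter, letters move forward 1 place in the alphabet: b, c, d, e → f.
Putting it together: {81; f}.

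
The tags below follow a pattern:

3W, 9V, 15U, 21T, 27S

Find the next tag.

33R

For the first component, +6 each step: 3, 9, 15, 21, 27 → 33.
For the letter, letters move back 1 place in the alphabet: W, V, U, T, S → R.
Combining the parts gives 33R.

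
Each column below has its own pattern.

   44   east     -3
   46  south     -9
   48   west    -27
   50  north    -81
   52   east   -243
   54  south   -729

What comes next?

56  west  -2187

First component: 44, 46, 48, 50, 52, 54 → 56 (+2 each step).
Direction goes east, south, west, north, east, south → west (repeats east → south → west → north).
Third component: -3, -9, -27, -81, -243, -729 → -2187 (×3 each step).
So the next line is 56  west  -2187.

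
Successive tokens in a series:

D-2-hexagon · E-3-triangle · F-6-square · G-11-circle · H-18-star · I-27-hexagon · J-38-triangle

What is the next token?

Letter — letters move forward 1 place in the alphabet: D, E, F, G, H, I, J → K.
Second component: differences are 1, 3, 5, … (increasing by 2 each time), so 2, 3, 6, 11, 18, 27, 38 → 51.
Shape: repeats hexagon → triangle → square → circle → star, so hexagon, triangle, square, circle, star, hexagon, triangle → square.
Putting it together: K-51-square.

K-51-square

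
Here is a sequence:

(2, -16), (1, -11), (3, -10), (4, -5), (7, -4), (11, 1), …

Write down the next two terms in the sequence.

(18, 2), (29, 7)

For the first component, each term is the sum of the two before it: 2, 1, 3, 4, 7, 11 → 18 → 29.
For the second component, alternating steps +5, +1, +5, +1, …: -16, -11, -10, -5, -4, 1 → 2 → 7.
So the next two terms are (18, 2) and (29, 7).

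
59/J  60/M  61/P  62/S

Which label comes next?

First component: 59, 60, 61, 62 → 63 (+1 each step).
Letter: J, M, P, S → V (letters move forward 3 places in the alphabet).
Putting it together: 63/V.

63/V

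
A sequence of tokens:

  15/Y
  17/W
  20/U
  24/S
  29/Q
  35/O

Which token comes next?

First component: differences are 2, 3, 4, … (increasing by 1 each time), so 15, 17, 20, 24, 29, 35 → 42.
For the letter, letters move back 2 places in the alphabet: Y, W, U, S, Q, O → M.
Putting it together: 42/M.

42/M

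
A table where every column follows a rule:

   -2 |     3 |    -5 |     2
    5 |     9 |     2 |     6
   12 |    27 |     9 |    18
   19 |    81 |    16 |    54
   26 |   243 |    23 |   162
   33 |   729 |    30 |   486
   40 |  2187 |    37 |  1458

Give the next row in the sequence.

First component: +7 each step, so -2, 5, 12, 19, 26, 33, 40 → 47.
Second component: 3, 9, 27, 81, 243, 729, 2187 → 6561 (×3 each step).
Third component: -5, 2, 9, 16, 23, 30, 37 → 44 (+7 each step).
Fourth component goes 2, 6, 18, 54, 162, 486, 1458 → 4374 (×3 each step).
Putting it together: 47  6561  44  4374.

47  6561  44  4374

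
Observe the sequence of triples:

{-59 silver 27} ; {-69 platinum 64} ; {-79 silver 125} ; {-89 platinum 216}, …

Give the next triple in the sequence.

{-99 silver 343}

First part: -59, -69, -79, -89 → -99 (−10 each step).
For the metal, alternates silver ↔ platinum: silver, platinum, silver, platinum → silver.
Third part goes 27, 64, 125, 216 → 343 (perfect cubes: 3³, 4³, 5³, …).
Combining the parts gives {-99 silver 343}.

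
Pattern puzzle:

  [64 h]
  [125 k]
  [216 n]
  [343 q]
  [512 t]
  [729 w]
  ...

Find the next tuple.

First component — perfect cubes: 4³, 5³, 6³, …: 64, 125, 216, 343, 512, 729 → 1000.
For the letter, letters move forward 3 places in the alphabet: h, k, n, q, t, w → z.
Putting it together: [1000 z].

[1000 z]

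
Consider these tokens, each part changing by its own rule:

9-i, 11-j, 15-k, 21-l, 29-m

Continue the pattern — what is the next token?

First component: differences are 2, 4, 6, … (increasing by 2 each time); 9, 11, 15, 21, 29 → 39.
Letter: letters move forward 1 place in the alphabet; i, j, k, l, m → n.
Combining the parts gives 39-n.

39-n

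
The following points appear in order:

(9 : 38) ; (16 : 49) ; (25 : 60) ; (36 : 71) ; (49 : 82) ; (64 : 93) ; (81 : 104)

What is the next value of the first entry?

100

For the first entry, perfect squares: 3², 4², 5², …: 9, 16, 25, 36, 49, 64, 81 → 100.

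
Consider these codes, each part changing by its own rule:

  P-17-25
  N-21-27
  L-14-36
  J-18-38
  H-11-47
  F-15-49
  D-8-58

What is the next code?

B-12-60

Letter: letters move back 2 places in the alphabet, so P, N, L, J, H, F, D → B.
Second component goes 17, 21, 14, 18, 11, 15, 8 → 12 (alternating steps +4, −7, +4, −7, …).
Third component goes 25, 27, 36, 38, 47, 49, 58 → 60 (alternating steps +2, +9, +2, +9, …).
Combining the parts gives B-12-60.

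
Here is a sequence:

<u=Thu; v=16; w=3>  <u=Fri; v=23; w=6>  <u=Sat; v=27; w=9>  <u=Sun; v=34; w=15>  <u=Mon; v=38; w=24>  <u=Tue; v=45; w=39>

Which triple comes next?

<u=Wed; v=49; w=63>

U: runs through the weekdays Mon→Sun; Thu, Fri, Sat, Sun, Mon, Tue → Wed.
V: alternating steps +7, +4, +7, +4, …, so 16, 23, 27, 34, 38, 45 → 49.
For the w, each term is the sum of the two before it: 3, 6, 9, 15, 24, 39 → 63.
Combining the parts gives <u=Wed; v=49; w=63>.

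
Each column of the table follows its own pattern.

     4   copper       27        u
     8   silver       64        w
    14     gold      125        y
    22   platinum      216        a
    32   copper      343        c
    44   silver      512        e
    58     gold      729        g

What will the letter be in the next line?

i

First component: differences are 4, 6, 8, … (increasing by 2 each time), so 4, 8, 14, 22, 32, 44, 58 → 74.
Metal goes copper, silver, gold, platinum, copper, silver, gold → platinum (repeats copper → silver → gold → platinum).
Third component: perfect cubes: 3³, 4³, 5³, …; 27, 64, 125, 216, 343, 512, 729 → 1000.
Letter: letters move forward 2 places in the alphabet, wrapping Z→A, so u, w, y, a, c, e, g → i.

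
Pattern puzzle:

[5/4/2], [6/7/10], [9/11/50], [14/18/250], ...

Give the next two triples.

For the first part, differences are 1, 3, 5, … (increasing by 2 each time): 5, 6, 9, 14 → 21 → 30.
Second part: each term is the sum of the two before it; 4, 7, 11, 18 → 29 → 47.
Third part: ×5 each step; 2, 10, 50, 250 → 1250 → 6250.
Putting the parts together: [21/29/1250] and then [30/47/6250].

[21/29/1250], [30/47/6250]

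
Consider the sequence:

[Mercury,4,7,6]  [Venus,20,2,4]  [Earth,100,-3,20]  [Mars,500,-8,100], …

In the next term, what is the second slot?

2500

Planet: Mercury, Venus, Earth, Mars → Jupiter (runs through the planets Mercury→Neptune).
Second slot: 4, 20, 100, 500 → 2500 (×5 each step).
Third slot — −5 each step: 7, 2, -3, -8 → -13.
For the fourth slot, always the previous value of the second slot: 6, 4, 20, 100 → 500.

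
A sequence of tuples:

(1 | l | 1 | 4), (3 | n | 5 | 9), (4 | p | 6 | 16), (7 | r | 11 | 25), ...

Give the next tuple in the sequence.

First entry: 1, 3, 4, 7 → 11 (each term is the sum of the two before it).
Letter: letters move forward 2 places in the alphabet; l, n, p, r → t.
Third entry: 1, 5, 6, 11 → 17 (each term is the sum of the two before it).
Fourth entry: perfect squares: 2², 3², 4², …; 4, 9, 16, 25 → 36.
So the next tuple is (11 | t | 17 | 36).

(11 | t | 17 | 36)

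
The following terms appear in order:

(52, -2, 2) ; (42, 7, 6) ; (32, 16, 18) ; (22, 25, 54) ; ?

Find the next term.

First part goes 52, 42, 32, 22 → 12 (−10 each step).
For the second part, +9 each step: -2, 7, 16, 25 → 34.
Third part — ×3 each step: 2, 6, 18, 54 → 162.
Putting it together: (12, 34, 162).

(12, 34, 162)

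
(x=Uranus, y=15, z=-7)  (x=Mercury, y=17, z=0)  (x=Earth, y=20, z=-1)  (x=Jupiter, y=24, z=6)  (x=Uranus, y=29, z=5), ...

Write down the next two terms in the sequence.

X: repeats Uranus → Mercury → Earth → Jupiter; Uranus, Mercury, Earth, Jupiter, Uranus → Mercury → Earth.
Y — differences are 2, 3, 4, … (increasing by 1 each time): 15, 17, 20, 24, 29 → 35 → 42.
Z: alternating steps +7, −1, +7, −1, …; -7, 0, -1, 6, 5 → 12 → 11.
Putting the parts together: (x=Mercury, y=35, z=12) and then (x=Earth, y=42, z=11).

(x=Mercury, y=35, z=12), (x=Earth, y=42, z=11)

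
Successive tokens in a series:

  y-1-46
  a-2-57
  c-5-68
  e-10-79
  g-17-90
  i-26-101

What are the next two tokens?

Letter: y, a, c, e, g, i → k → m (letters move forward 2 places in the alphabet, wrapping Z→A).
Second component — differences are 1, 3, 5, … (increasing by 2 each time): 1, 2, 5, 10, 17, 26 → 37 → 50.
Third component — +11 each step: 46, 57, 68, 79, 90, 101 → 112 → 123.
Putting the parts together: k-37-112 and then m-50-123.

k-37-112, m-50-123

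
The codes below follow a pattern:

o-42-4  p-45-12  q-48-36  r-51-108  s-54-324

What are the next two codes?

Letter: letters move forward 1 place in the alphabet, so o, p, q, r, s → t → u.
Second component: 42, 45, 48, 51, 54 → 57 → 60 (+3 each step).
Third component goes 4, 12, 36, 108, 324 → 972 → 2916 (×3 each step).
So the next two codes are t-57-972 and u-60-2916.

t-57-972 then u-60-2916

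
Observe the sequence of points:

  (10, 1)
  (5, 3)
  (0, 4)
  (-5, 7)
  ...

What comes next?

(-10, 11)

First slot goes 10, 5, 0, -5 → -10 (−5 each step).
Second slot: each term is the sum of the two before it; 1, 3, 4, 7 → 11.
So the next point is (-10, 11).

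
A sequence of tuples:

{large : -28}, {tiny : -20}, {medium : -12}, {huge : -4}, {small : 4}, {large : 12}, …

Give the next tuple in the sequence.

{tiny : 20}

Size: large, tiny, medium, huge, small, large → tiny (repeats large → tiny → medium → huge → small).
Second part — +8 each step: -28, -20, -12, -4, 4, 12 → 20.
Combining the parts gives {tiny : 20}.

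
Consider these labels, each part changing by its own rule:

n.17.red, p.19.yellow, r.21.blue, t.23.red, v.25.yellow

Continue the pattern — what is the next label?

Letter — letters move forward 2 places in the alphabet: n, p, r, t, v → x.
For the second component, +2 each step: 17, 19, 21, 23, 25 → 27.
Colour: red, yellow, blue, red, yellow → blue (repeats red → yellow → blue).
Putting it together: x.27.blue.

x.27.blue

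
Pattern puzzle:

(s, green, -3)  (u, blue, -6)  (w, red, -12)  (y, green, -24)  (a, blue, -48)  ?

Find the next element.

(c, red, -96)

For the letter, letters move forward 2 places in the alphabet, wrapping Z→A: s, u, w, y, a → c.
For the colour, repeats green → blue → red: green, blue, red, green, blue → red.
Third part — ×2 each step: -3, -6, -12, -24, -48 → -96.
So the next element is (c, red, -96).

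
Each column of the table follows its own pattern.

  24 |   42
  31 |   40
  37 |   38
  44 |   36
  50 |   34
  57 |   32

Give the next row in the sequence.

For the first component, alternating steps +7, +6, +7, +6, …: 24, 31, 37, 44, 50, 57 → 63.
For the second component, −2 each step: 42, 40, 38, 36, 34, 32 → 30.
So the next row is 63  30.

63  30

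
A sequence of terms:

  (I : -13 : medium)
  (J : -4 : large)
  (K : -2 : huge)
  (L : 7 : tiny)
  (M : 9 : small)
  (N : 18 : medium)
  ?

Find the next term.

(O : 20 : large)

Letter: letters move forward 1 place in the alphabet, so I, J, K, L, M, N → O.
Second entry: -13, -4, -2, 7, 9, 18 → 20 (alternating steps +9, +2, +9, +2, …).
For the size, repeats medium → large → huge → tiny → small: medium, large, huge, tiny, small, medium → large.
Putting it together: (O : 20 : large).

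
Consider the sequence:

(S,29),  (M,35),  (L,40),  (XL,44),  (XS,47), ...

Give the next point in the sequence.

(S,49)

Size: runs through clothing sizes XS→XL; S, M, L, XL, XS → S.
Second component: differences are 6, 5, 4, … (decreasing by 1 each time), so 29, 35, 40, 44, 47 → 49.
Combining the parts gives (S,49).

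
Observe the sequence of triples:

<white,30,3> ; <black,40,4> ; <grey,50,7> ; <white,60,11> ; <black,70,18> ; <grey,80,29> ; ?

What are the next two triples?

<white,90,47>, <black,100,76>

Shade: repeats white → black → grey; white, black, grey, white, black, grey → white → black.
Second component goes 30, 40, 50, 60, 70, 80 → 90 → 100 (+10 each step).
Third component — each term is the sum of the two before it: 3, 4, 7, 11, 18, 29 → 47 → 76.
So the next two triples are <white,90,47> and <black,100,76>.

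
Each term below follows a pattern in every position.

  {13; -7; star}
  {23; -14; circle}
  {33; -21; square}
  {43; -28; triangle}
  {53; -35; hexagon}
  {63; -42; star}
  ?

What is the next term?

First value: +10 each step, so 13, 23, 33, 43, 53, 63 → 73.
Second value: -7, -14, -21, -28, -35, -42 → -49 (−7 each step).
Shape: repeats star → circle → square → triangle → hexagon; star, circle, square, triangle, hexagon, star → circle.
Combining the parts gives {73; -49; circle}.

{73; -49; circle}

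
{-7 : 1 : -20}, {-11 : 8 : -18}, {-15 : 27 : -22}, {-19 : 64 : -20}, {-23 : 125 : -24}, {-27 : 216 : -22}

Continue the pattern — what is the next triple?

{-31 : 343 : -26}

First coordinate: -7, -11, -15, -19, -23, -27 → -31 (−4 each step).
Second coordinate goes 1, 8, 27, 64, 125, 216 → 343 (perfect cubes: 1³, 2³, 3³, …).
Third coordinate: alternating steps +2, −4, +2, −4, …, so -20, -18, -22, -20, -24, -22 → -26.
Putting it together: {-31 : 343 : -26}.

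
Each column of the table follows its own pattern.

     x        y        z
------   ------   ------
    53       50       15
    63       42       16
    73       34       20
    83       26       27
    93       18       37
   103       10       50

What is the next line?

113  2  66

Column x: +10 each step; 53, 63, 73, 83, 93, 103 → 113.
Column y: 50, 42, 34, 26, 18, 10 → 2 (−8 each step).
Column z: differences are 1, 4, 7, … (increasing by 3 each time), so 15, 16, 20, 27, 37, 50 → 66.
Combining the parts gives 113  2  66.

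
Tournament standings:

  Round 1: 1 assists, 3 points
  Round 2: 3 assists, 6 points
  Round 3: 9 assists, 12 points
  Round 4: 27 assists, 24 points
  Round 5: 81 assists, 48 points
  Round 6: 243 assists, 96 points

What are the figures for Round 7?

729 assists, 192 points

For the assists, ×3 each step: 1, 3, 9, 27, 81, 243 → 729.
Points: 3, 6, 12, 24, 48, 96 → 192 (×2 each step).
Putting it together: 729 assists, 192 points.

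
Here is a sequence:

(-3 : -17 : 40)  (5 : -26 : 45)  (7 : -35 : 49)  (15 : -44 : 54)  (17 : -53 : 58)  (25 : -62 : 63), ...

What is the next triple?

First slot: alternating steps +8, +2, +8, +2, …; -3, 5, 7, 15, 17, 25 → 27.
Second slot: −9 each step, so -17, -26, -35, -44, -53, -62 → -71.
Third slot: 40, 45, 49, 54, 58, 63 → 67 (alternating steps +5, +4, +5, +4, …).
So the next triple is (27 : -71 : 67).

(27 : -71 : 67)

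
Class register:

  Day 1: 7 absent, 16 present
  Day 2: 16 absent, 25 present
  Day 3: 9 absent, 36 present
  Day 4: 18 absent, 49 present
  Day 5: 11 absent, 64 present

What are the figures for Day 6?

Absent: alternating steps +9, −7, +9, −7, …; 7, 16, 9, 18, 11 → 20.
Present — perfect squares: 4², 5², 6², …: 16, 25, 36, 49, 64 → 81.
So the next row is 20 absent, 81 present.

20 absent, 81 present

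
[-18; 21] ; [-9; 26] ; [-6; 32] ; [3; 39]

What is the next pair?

First value — alternating steps +9, +3, +9, +3, …: -18, -9, -6, 3 → 6.
Second value goes 21, 26, 32, 39 → 47 (differences are 5, 6, 7, … (increasing by 1 each time)).
So the next pair is [6; 47].

[6; 47]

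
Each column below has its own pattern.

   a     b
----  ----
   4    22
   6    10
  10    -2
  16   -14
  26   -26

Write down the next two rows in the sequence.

42  -38; 68  -50

For the column a, each term is the sum of the two before it: 4, 6, 10, 16, 26 → 42 → 68.
For the column b, −12 each step: 22, 10, -2, -14, -26 → -38 → -50.
Putting the parts together: 42  -38 and then 68  -50.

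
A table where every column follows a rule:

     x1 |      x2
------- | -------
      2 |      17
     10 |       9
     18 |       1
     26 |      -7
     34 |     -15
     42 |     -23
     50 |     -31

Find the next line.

Column x1 — +8 each step: 2, 10, 18, 26, 34, 42, 50 → 58.
Column x2 goes 17, 9, 1, -7, -15, -23, -31 → -39 (together with the column x1 always sums to 19).
Putting it together: 58  -39.

58  -39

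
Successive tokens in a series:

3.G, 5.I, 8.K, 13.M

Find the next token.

First component: each term is the sum of the two before it, so 3, 5, 8, 13 → 21.
Letter: letters move forward 2 places in the alphabet, so G, I, K, M → O.
So the next token is 21.O.

21.O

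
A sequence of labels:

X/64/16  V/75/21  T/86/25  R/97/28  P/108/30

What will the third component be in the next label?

31

For the letter, letters move back 2 places in the alphabet: X, V, T, R, P → N.
Second component: +11 each step, so 64, 75, 86, 97, 108 → 119.
Third component: differences are 5, 4, 3, … (decreasing by 1 each time); 16, 21, 25, 28, 30 → 31.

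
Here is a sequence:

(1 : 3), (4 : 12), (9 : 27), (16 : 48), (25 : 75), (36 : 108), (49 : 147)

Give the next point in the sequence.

(64 : 192)

First entry: perfect squares: 1², 2², 3², …; 1, 4, 9, 16, 25, 36, 49 → 64.
Second entry goes 3, 12, 27, 48, 75, 108, 147 → 192 (always 3 × the first entry).
Combining the parts gives (64 : 192).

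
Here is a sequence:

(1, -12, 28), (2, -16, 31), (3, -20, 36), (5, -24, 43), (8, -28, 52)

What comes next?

First part: 1, 2, 3, 5, 8 → 13 (each term is the sum of the two before it).
Second part: −4 each step; -12, -16, -20, -24, -28 → -32.
For the third part, differences are 3, 5, 7, … (increasing by 2 each time): 28, 31, 36, 43, 52 → 63.
So the next triple is (13, -32, 63).

(13, -32, 63)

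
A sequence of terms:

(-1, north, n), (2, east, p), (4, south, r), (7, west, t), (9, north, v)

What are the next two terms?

First part: alternating steps +3, +2, +3, +2, …; -1, 2, 4, 7, 9 → 12 → 14.
Direction: repeats north → east → south → west, so north, east, south, west, north → east → south.
Letter — letters move forward 2 places in the alphabet: n, p, r, t, v → x → z.
Putting the parts together: (12, east, x) and then (14, south, z).

(12, east, x), (14, south, z)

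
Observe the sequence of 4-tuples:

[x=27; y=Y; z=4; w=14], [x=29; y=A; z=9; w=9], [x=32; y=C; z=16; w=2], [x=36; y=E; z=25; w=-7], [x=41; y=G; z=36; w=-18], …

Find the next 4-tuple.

X — differences are 2, 3, 4, … (increasing by 1 each time): 27, 29, 32, 36, 41 → 47.
Y: letters move forward 2 places in the alphabet, wrapping Z→A, so Y, A, C, E, G → I.
Z: 4, 9, 16, 25, 36 → 49 (perfect squares: 2², 3², 4², …).
For the w, together with the z always sums to 18: 14, 9, 2, -7, -18 → -31.
Putting it together: [x=47; y=I; z=49; w=-31].

[x=47; y=I; z=49; w=-31]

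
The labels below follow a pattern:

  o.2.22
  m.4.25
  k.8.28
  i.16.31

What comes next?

g.32.34

Letter goes o, m, k, i → g (letters move back 2 places in the alphabet).
For the second component, ×2 each step: 2, 4, 8, 16 → 32.
Third component: +3 each step, so 22, 25, 28, 31 → 34.
Combining the parts gives g.32.34.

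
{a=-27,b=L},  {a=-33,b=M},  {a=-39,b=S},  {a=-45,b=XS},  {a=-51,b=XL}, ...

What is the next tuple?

{a=-57,b=L}

For the a, −6 each step: -27, -33, -39, -45, -51 → -57.
B: runs backward through clothing sizes XS→XL; L, M, S, XS, XL → L.
Combining the parts gives {a=-57,b=L}.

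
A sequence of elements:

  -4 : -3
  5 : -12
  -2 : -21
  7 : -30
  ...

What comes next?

First coordinate: alternating steps +9, −7, +9, −7, …, so -4, 5, -2, 7 → 0.
For the second coordinate, −9 each step: -3, -12, -21, -30 → -39.
So the next element is 0 : -39.

0 : -39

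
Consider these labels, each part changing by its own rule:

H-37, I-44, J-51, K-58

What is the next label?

Letter — letters move forward 1 place in the alphabet: H, I, J, K → L.
Second component: +7 each step; 37, 44, 51, 58 → 65.
Combining the parts gives L-65.

L-65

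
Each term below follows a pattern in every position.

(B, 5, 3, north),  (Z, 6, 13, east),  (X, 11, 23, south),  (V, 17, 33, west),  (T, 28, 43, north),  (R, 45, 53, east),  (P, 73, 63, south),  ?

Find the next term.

(N, 118, 73, west)

Letter: letters move back 2 places in the alphabet, wrapping A→Z, so B, Z, X, V, T, R, P → N.
Second slot: each term is the sum of the two before it, so 5, 6, 11, 17, 28, 45, 73 → 118.
Third slot goes 3, 13, 23, 33, 43, 53, 63 → 73 (+10 each step).
Direction: north, east, south, west, north, east, south → west (repeats north → east → south → west).
So the next term is (N, 118, 73, west).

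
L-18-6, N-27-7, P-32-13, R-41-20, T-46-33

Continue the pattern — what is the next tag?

V-55-53

For the letter, letters move forward 2 places in the alphabet: L, N, P, R, T → V.
Second component: alternating steps +9, +5, +9, +5, …, so 18, 27, 32, 41, 46 → 55.
Third component: each term is the sum of the two before it; 6, 7, 13, 20, 33 → 53.
Putting it together: V-55-53.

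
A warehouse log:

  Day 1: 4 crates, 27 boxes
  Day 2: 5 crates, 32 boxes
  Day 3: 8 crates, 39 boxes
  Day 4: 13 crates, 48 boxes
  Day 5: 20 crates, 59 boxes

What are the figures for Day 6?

Crates: differences are 1, 3, 5, … (increasing by 2 each time), so 4, 5, 8, 13, 20 → 29.
Boxes: differences are 5, 7, 9, … (increasing by 2 each time); 27, 32, 39, 48, 59 → 72.
Combining the parts gives 29 crates, 72 boxes.

29 crates, 72 boxes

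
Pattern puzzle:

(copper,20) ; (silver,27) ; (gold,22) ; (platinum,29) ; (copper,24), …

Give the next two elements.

Metal goes copper, silver, gold, platinum, copper → silver → gold (repeats copper → silver → gold → platinum).
Second component: alternating steps +7, −5, +7, −5, …; 20, 27, 22, 29, 24 → 31 → 26.
So the next two elements are (silver,31) and (gold,26).

(silver,31), (gold,26)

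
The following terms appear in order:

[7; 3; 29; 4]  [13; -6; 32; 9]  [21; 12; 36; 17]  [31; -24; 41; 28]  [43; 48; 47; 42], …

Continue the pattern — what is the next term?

First slot goes 7, 13, 21, 31, 43 → 57 (differences are 6, 8, 10, … (increasing by 2 each time)).
Second slot goes 3, -6, 12, -24, 48 → -96 (×(-2) each step).
Third slot — differences are 3, 4, 5, … (increasing by 1 each time): 29, 32, 36, 41, 47 → 54.
Fourth slot: 4, 9, 17, 28, 42 → 59 (differences are 5, 8, 11, … (increasing by 3 each time)).
Combining the parts gives [57; -96; 54; 59].

[57; -96; 54; 59]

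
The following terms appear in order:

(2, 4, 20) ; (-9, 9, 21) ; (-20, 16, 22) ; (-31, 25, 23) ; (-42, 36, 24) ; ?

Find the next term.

First part: −11 each step; 2, -9, -20, -31, -42 → -53.
Second part: perfect squares: 2², 3², 4², …, so 4, 9, 16, 25, 36 → 49.
Third part: +1 each step, so 20, 21, 22, 23, 24 → 25.
Putting it together: (-53, 49, 25).

(-53, 49, 25)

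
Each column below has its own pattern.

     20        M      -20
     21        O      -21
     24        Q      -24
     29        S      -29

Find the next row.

36  U  -36

First component goes 20, 21, 24, 29 → 36 (differences are 1, 3, 5, … (increasing by 2 each time)).
Letter goes M, O, Q, S → U (letters move forward 2 places in the alphabet).
Third component — always the negative of the first component: -20, -21, -24, -29 → -36.
So the next row is 36  U  -36.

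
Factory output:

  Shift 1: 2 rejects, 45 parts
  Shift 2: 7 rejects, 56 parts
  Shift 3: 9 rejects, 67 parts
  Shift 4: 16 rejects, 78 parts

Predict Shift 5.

25 rejects, 89 parts

Rejects — each term is the sum of the two before it: 2, 7, 9, 16 → 25.
Parts: +11 each step, so 45, 56, 67, 78 → 89.
Combining the parts gives 25 rejects, 89 parts.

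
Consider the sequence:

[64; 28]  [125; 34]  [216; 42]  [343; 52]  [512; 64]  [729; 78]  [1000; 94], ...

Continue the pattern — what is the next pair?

First coordinate: 64, 125, 216, 343, 512, 729, 1000 → 1331 (perfect cubes: 4³, 5³, 6³, …).
Second coordinate — differences are 6, 8, 10, … (increasing by 2 each time): 28, 34, 42, 52, 64, 78, 94 → 112.
Combining the parts gives [1331; 112].

[1331; 112]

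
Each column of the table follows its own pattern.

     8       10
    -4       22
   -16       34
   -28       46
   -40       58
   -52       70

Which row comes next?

-64  82

First component: −12 each step; 8, -4, -16, -28, -40, -52 → -64.
Second component: together with the first component always sums to 18, so 10, 22, 34, 46, 58, 70 → 82.
So the next row is -64  82.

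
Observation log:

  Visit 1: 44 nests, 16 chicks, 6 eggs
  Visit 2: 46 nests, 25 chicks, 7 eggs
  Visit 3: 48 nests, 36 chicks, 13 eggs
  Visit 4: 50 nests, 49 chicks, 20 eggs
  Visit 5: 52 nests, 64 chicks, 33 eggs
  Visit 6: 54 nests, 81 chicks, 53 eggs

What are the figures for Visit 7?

56 nests, 100 chicks, 86 eggs

Nests: 44, 46, 48, 50, 52, 54 → 56 (+2 each step).
Chicks: perfect squares: 4², 5², 6², …; 16, 25, 36, 49, 64, 81 → 100.
Eggs goes 6, 7, 13, 20, 33, 53 → 86 (each term is the sum of the two before it).
Combining the parts gives 56 nests, 100 chicks, 86 eggs.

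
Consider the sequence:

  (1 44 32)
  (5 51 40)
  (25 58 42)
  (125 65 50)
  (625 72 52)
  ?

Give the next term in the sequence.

(3125 79 60)

First value: ×5 each step, so 1, 5, 25, 125, 625 → 3125.
Second value: +7 each step; 44, 51, 58, 65, 72 → 79.
Third value: alternating steps +8, +2, +8, +2, …; 32, 40, 42, 50, 52 → 60.
So the next term is (3125 79 60).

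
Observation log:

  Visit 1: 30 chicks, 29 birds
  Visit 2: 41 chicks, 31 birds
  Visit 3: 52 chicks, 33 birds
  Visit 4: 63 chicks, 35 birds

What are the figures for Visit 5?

Chicks: 30, 41, 52, 63 → 74 (+11 each step).
Birds goes 29, 31, 33, 35 → 37 (+2 each step).
Putting it together: 74 chicks, 37 birds.

74 chicks, 37 birds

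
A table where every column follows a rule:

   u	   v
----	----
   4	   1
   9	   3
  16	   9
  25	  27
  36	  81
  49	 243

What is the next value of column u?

64

Column u — perfect squares: 2², 3², 4², …: 4, 9, 16, 25, 36, 49 → 64.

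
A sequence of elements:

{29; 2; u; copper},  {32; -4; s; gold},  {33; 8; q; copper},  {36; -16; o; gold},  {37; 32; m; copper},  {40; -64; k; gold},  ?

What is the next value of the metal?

Metal: alternates copper ↔ gold, so copper, gold, copper, gold, copper, gold → copper.

copper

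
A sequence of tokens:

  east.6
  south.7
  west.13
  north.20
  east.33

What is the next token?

Direction: east, south, west, north, east → south (repeats east → south → west → north).
Second component — each term is the sum of the two before it: 6, 7, 13, 20, 33 → 53.
So the next token is south.53.

south.53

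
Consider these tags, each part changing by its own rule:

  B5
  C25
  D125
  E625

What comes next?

Letter: letters move forward 1 place in the alphabet, so B, C, D, E → F.
Second component goes 5, 25, 125, 625 → 3125 (×5 each step).
Putting it together: F3125.

F3125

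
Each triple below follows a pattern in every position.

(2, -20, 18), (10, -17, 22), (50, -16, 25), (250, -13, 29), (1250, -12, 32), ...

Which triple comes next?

First part: 2, 10, 50, 250, 1250 → 6250 (×5 each step).
For the second part, alternating steps +3, +1, +3, +1, …: -20, -17, -16, -13, -12 → -9.
Third part — alternating steps +4, +3, +4, +3, …: 18, 22, 25, 29, 32 → 36.
Combining the parts gives (6250, -9, 36).

(6250, -9, 36)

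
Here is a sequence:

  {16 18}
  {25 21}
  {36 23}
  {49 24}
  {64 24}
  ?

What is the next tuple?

First entry: 16, 25, 36, 49, 64 → 81 (perfect squares: 4², 5², 6², …).
Second entry goes 18, 21, 23, 24, 24 → 23 (differences are 3, 2, 1, … (decreasing by 1 each time)).
So the next tuple is {81 23}.

{81 23}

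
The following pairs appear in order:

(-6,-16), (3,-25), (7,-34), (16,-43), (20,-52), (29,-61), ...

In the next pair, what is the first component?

33

For the first component, alternating steps +9, +4, +9, +4, …: -6, 3, 7, 16, 20, 29 → 33.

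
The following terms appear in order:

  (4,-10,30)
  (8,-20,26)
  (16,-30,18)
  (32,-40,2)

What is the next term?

First value: 4, 8, 16, 32 → 64 (×2 each step).
Second value — −10 each step: -10, -20, -30, -40 → -50.
Third value goes 30, 26, 18, 2 → -30 (together with the first value always sums to 34).
So the next term is (64,-50,-30).

(64,-50,-30)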